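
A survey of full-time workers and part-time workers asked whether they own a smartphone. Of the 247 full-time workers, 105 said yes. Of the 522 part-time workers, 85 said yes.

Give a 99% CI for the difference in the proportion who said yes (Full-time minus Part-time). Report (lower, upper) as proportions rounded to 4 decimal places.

p̂₁ = 105/247 = 0.4251 and p̂₂ = 85/522 = 0.1628.
SE₁ = √(p̂₁(1−p̂₁)/n₁) = √(0.4251·0.5749/247) = 0.03146; SE₂ = √(0.1628·0.8372/522) = 0.01616.
Independent samples: SE of the difference = √(SE₁² + SE₂²) = √(0.0009897316 + 0.0002611456) = 0.03537.
z* for 99% confidence is 2.576, so the margin of error is 2.576 × 0.03537 = 0.09111.
Point estimate p̂₁ − p̂₂ = 0.4251 − 0.1628 = 0.2623.
0.2623 ± 0.09111 → (0.1712, 0.3534).

(0.1712, 0.3534)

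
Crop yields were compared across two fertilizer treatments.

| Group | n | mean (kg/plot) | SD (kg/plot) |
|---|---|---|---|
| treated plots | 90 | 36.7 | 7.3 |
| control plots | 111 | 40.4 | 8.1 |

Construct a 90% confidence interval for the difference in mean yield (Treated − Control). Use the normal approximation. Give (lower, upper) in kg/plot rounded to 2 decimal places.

(-5.49, -1.91)

Per-group SEs: s₁/√n₁ = 7.3/√90 = 0.7695, s₂/√n₂ = 8.1/√111 = 0.7688.
Unpooled SE of the difference: √(0.59213025 + 0.59105344) = 1.0877.
Margin of error = z* · SE = 1.645 × 1.0877 = 1.7893.
x̄₁ − x̄₂ = 36.7 − 40.4 = -3.7000.
CI: -3.7000 ± 1.7893 = (-5.49, -1.91).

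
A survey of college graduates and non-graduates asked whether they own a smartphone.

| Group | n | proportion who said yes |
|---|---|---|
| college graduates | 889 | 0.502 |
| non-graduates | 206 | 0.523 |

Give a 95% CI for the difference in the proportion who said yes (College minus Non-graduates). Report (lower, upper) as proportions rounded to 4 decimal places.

Each SE is √(p̂(1−p̂)/n): √(0.5020·0.4980/889) = 0.01677 and √(0.5230·0.4770/206) = 0.03480.
SE(p̂₁ − p̂₂) = √(SE₁² + SE₂²) = √(0.0002812329 + 0.00121104) = 0.03863, since the two samples are independent.
At 95% confidence z* = 1.960; margin = 1.960 × 0.03863 = 0.07571.
The difference is 0.5020 − 0.5230 = -0.0210, so the interval is -0.0210 ± 0.07571 = (-0.0967, 0.0547).

(-0.0967, 0.0547)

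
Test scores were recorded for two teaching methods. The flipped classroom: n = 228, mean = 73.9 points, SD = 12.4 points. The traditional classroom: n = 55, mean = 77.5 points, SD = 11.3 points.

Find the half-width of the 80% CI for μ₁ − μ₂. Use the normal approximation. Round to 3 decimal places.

SE₁ = s₁/√n₁ = 12.4/√228 = 0.8212; SE₂ = 11.3/√55 = 1.5237.
Independent samples, unequal variances: SE_diff = √(SE₁² + SE₂²) = √(0.67436944 + 2.32166169) = 1.7309.
z* = 1.282, so margin of error = 1.282 × 1.7309 = 2.2190.

2.219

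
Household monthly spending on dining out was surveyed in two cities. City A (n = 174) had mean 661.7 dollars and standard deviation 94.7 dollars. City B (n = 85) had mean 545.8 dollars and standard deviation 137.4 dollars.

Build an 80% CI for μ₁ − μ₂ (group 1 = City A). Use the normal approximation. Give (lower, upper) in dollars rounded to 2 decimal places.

(94.69, 137.11)

Per-group SEs: s₁/√n₁ = 94.7/√174 = 7.1792, s₂/√n₂ = 137.4/√85 = 14.9031.
Unpooled SE of the difference: √(51.54091264 + 222.10238961) = 16.5422.
Margin of error = z* · SE = 1.282 × 16.5422 = 21.2071.
x̄₁ − x̄₂ = 661.7 − 545.8 = 115.9000.
CI: 115.9000 ± 21.2071 = (94.69, 137.11).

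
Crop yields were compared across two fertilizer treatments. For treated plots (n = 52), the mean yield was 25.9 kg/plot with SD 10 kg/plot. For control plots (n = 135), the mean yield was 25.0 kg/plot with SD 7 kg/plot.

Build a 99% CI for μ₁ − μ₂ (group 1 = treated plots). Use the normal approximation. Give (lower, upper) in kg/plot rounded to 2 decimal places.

(-2.99, 4.79)

SE₁ = s₁/√n₁ = 10/√52 = 1.3868; SE₂ = 7/√135 = 0.6025.
Independent samples, unequal variances: SE_diff = √(SE₁² + SE₂²) = √(1.92321424 + 0.36300625) = 1.5120.
z* = 2.576, so margin of error = 2.576 × 1.5120 = 3.8949.
Difference in means = 25.9 − 25.0 = 0.9000.
0.9000 ± 3.8949 → (-2.99, 4.79).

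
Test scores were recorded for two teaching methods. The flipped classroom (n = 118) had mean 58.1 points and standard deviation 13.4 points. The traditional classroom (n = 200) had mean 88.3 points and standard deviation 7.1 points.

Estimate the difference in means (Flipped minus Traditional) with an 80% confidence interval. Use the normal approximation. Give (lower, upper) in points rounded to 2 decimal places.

SE₁ = s₁/√n₁ = 13.4/√118 = 1.2336; SE₂ = 7.1/√200 = 0.5020.
Independent samples, unequal variances: SE_diff = √(SE₁² + SE₂²) = √(1.52176896 + 0.252004) = 1.3318.
z* = 1.282, so margin of error = 1.282 × 1.3318 = 1.7074.
Difference in means = 58.1 − 88.3 = -30.2000.
-30.2000 ± 1.7074 → (-31.91, -28.49).

(-31.91, -28.49)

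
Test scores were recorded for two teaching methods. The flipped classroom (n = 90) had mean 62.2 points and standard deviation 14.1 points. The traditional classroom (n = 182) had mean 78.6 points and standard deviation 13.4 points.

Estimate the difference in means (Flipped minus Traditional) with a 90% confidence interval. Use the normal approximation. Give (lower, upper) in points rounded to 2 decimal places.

(-19.34, -13.46)

Standard errors of each mean: 14.1/√90 = 1.4863 and 13.4/√182 = 0.9933.
SE(x̄₁ − x̄₂) = √(1.4863² + 0.9933²) = 1.7877 for independent samples with unequal variances.
With z* = 1.645, the margin is 1.645 × 1.7877 = 2.9408.
x̄₁ − x̄₂ = 62.2 − 78.6 = -16.4000; the interval is -16.4000 ± 2.9408 = (-19.34, -13.46).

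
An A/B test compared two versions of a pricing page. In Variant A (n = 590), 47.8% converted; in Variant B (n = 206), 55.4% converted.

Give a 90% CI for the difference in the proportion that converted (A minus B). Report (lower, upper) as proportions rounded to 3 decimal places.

SE₁ = √(p̂₁(1−p̂₁)/n₁) = √(0.4780·0.5220/590) = 0.02056; SE₂ = √(0.5540·0.4460/206) = 0.03463.
Independent samples: SE of the difference = √(SE₁² + SE₂²) = √(0.0004227136 + 0.0011992369) = 0.04027.
z* for 90% confidence is 1.645, so the margin of error is 1.645 × 0.04027 = 0.06624.
Point estimate p̂₁ − p̂₂ = 0.4780 − 0.5540 = -0.0760.
-0.0760 ± 0.06624 → (-0.142, -0.010).

(-0.142, -0.010)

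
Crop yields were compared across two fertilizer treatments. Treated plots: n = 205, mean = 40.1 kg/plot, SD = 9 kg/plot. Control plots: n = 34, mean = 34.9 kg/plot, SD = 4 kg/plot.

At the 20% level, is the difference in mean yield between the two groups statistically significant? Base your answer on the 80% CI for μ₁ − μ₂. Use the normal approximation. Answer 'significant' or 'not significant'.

significant

SE₁ = s₁/√n₁ = 9/√205 = 0.6286; SE₂ = 4/√34 = 0.6860.
Independent samples, unequal variances: SE_diff = √(SE₁² + SE₂²) = √(0.39513796 + 0.470596) = 0.9304.
z* = 1.282, so margin of error = 1.282 × 0.9304 = 1.1928.
Difference in means = 40.1 − 34.9 = 5.2000.
5.2000 ± 1.1928 → (4.0072, 6.3928).
The interval (4.0072, 6.3928) does not contain 0, so the difference is significant.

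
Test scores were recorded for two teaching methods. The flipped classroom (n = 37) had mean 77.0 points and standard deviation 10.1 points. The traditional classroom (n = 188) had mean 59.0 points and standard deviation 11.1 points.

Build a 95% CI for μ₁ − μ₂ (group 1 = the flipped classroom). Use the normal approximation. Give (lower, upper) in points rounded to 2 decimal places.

SE₁ = s₁/√n₁ = 10.1/√37 = 1.6604; SE₂ = 11.1/√188 = 0.8096.
Independent samples, unequal variances: SE_diff = √(SE₁² + SE₂²) = √(2.75692816 + 0.65545216) = 1.8473.
z* = 1.960, so margin of error = 1.960 × 1.8473 = 3.6207.
Difference in means = 77.0 − 59.0 = 18.0000.
18.0000 ± 3.6207 → (14.38, 21.62).

(14.38, 21.62)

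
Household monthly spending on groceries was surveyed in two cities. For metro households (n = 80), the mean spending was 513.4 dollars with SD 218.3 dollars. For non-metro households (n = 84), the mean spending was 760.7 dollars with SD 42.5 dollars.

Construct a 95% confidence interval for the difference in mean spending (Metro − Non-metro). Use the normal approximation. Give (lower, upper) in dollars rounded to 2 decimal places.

Standard errors of each mean: 218.3/√80 = 24.4067 and 42.5/√84 = 4.6371.
SE(x̄₁ − x̄₂) = √(24.4067² + 4.6371²) = 24.8433 for independent samples with unequal variances.
With z* = 1.960, the margin is 1.960 × 24.8433 = 48.6929.
x̄₁ − x̄₂ = 513.4 − 760.7 = -247.3000; the interval is -247.3000 ± 48.6929 = (-295.99, -198.61).

(-295.99, -198.61)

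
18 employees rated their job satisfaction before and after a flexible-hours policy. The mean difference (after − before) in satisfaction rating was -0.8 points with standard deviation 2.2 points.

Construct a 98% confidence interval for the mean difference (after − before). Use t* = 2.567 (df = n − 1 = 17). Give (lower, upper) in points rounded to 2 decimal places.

(-2.13, 0.53)

Paired design: SE = s_d/√n = 2.2/√18 = 0.5185.
t* = 2.567; margin of error = 2.567 × 0.5185 = 1.3310.
-0.8 ± 1.3310 → (-2.13, 0.53).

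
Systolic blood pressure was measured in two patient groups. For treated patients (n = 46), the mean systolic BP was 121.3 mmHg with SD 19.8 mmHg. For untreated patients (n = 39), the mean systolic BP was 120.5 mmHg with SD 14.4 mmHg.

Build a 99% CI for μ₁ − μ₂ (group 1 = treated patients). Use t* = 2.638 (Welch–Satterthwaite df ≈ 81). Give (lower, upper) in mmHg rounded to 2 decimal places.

Per-group SEs: s₁/√n₁ = 19.8/√46 = 2.9194, s₂/√n₂ = 14.4/√39 = 2.3058.
Unpooled SE of the difference: √(8.52289636 + 5.31671364) = 3.7202.
Margin of error = t* · SE = 2.638 × 3.7202 = 9.8139.
x̄₁ − x̄₂ = 121.3 − 120.5 = 0.8000.
CI: 0.8000 ± 9.8139 = (-9.01, 10.61).

(-9.01, 10.61)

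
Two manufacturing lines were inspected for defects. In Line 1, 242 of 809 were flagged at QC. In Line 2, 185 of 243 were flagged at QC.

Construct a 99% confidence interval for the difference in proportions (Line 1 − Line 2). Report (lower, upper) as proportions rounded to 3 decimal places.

(-0.544, -0.380)

Sample proportions: 242/809 = 0.2991, 185/243 = 0.7613.
Each SE is √(p̂(1−p̂)/n): √(0.2991·0.7009/809) = 0.01610 and √(0.7613·0.2387/243) = 0.02735.
SE(p̂₁ − p̂₂) = √(SE₁² + SE₂²) = √(0.00025921 + 0.0007480225) = 0.03174, since the two samples are independent.
At 99% confidence z* = 2.576; margin = 2.576 × 0.03174 = 0.08176.
The difference is 0.2991 − 0.7613 = -0.4622, so the interval is -0.4622 ± 0.08176 = (-0.544, -0.380).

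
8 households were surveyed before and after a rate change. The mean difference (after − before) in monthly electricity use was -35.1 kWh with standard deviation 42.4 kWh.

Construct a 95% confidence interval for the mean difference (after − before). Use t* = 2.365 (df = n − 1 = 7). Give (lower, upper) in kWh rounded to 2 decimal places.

(-70.55, 0.35)

Paired design: SE = s_d/√n = 42.4/√8 = 14.9907.
t* = 2.365; margin of error = 2.365 × 14.9907 = 35.4530.
-35.1 ± 35.4530 → (-70.55, 0.35).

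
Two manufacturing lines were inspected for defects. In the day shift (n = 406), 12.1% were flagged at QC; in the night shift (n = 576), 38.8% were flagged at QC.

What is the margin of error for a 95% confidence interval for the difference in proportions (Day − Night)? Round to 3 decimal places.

The two standard errors are √(0.1210×0.8790/406) = 0.01619 and √(0.3880×0.6120/576) = 0.02030.
Because the samples are independent, SE_diff = √(0.01619² + 0.02030²) = 0.02597.
Using z* = 1.960 for 95%, ME = 1.960 × 0.02597 = 0.05090.

0.051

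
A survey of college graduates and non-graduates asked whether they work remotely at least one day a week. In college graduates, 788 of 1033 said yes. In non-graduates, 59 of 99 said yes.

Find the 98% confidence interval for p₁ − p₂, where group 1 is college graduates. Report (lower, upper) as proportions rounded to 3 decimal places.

(0.048, 0.286)

First, p̂₁ = 788/1033 = 0.7628; p̂₂ = 59/99 = 0.5960.
The two standard errors are √(0.7628×0.2372/1033) = 0.01323 and √(0.5960×0.4040/99) = 0.04932.
Because the samples are independent, SE_diff = √(0.01323² + 0.04932²) = 0.05106.
Using z* = 2.326 for 98%, ME = 2.326 × 0.05106 = 0.11877.
p̂₁ − p̂₂ = 0.1668; interval 0.1668 ± 0.11877 gives (0.048, 0.286).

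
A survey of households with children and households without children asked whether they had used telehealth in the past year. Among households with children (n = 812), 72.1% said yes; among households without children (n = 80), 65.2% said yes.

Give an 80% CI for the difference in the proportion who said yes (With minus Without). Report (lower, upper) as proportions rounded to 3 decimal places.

The two standard errors are √(0.7210×0.2790/812) = 0.01574 and √(0.6520×0.3480/80) = 0.05326.
Because the samples are independent, SE_diff = √(0.01574² + 0.05326²) = 0.05554.
Using z* = 1.282 for 80%, ME = 1.282 × 0.05554 = 0.07120.
p̂₁ − p̂₂ = 0.0690; interval 0.0690 ± 0.07120 gives (-0.002, 0.140).

(-0.002, 0.140)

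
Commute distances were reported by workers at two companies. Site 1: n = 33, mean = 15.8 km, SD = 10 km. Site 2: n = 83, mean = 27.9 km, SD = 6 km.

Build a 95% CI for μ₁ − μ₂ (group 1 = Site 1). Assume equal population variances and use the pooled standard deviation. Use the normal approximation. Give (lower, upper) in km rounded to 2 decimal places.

s_p = √[((n₁−1)s₁² + (n₂−1)s₂²)/(n₁+n₂−2)] = √[(32·10² + 82·6²)/114] = 7.3461.
SE = 7.3461·√(1/33 + 1/83) = 1.5118.
With z* = 1.960, margin = 1.960 × 1.5118 = 2.9631.
x̄₁ − x̄₂ = 15.8 − 27.9 = -12.1000; interval -12.1000 ± 2.9631 = (-15.06, -9.14).

(-15.06, -9.14)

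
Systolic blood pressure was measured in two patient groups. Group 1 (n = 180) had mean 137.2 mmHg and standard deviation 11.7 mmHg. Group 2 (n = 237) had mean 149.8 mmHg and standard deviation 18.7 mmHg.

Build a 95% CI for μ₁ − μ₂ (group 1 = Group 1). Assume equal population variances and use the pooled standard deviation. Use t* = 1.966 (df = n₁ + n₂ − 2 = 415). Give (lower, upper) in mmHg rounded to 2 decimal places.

s_p = √[((n₁−1)s₁² + (n₂−1)s₂²)/(n₁+n₂−2)] = √[(179·11.7² + 236·18.7²)/415] = 16.0594.
SE = 16.0594·√(1/180 + 1/237) = 1.5878.
With t* = 1.966, margin = 1.966 × 1.5878 = 3.1216.
x̄₁ − x̄₂ = 137.2 − 149.8 = -12.6000; interval -12.6000 ± 3.1216 = (-15.72, -9.48).

(-15.72, -9.48)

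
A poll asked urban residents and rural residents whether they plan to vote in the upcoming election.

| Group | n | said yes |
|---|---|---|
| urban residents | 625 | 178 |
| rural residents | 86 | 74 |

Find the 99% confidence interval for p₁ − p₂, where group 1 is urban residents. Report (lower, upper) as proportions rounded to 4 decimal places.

p̂₁ = 178/625 = 0.2848 and p̂₂ = 74/86 = 0.8605.
SE₁ = √(p̂₁(1−p̂₁)/n₁) = √(0.2848·0.7152/625) = 0.01805; SE₂ = √(0.8605·0.1395/86) = 0.03736.
Independent samples: SE of the difference = √(SE₁² + SE₂²) = √(0.0003258025 + 0.0013957696) = 0.04149.
z* for 99% confidence is 2.576, so the margin of error is 2.576 × 0.04149 = 0.10688.
Point estimate p̂₁ − p̂₂ = 0.2848 − 0.8605 = -0.5757.
-0.5757 ± 0.10688 → (-0.6826, -0.4688).

(-0.6826, -0.4688)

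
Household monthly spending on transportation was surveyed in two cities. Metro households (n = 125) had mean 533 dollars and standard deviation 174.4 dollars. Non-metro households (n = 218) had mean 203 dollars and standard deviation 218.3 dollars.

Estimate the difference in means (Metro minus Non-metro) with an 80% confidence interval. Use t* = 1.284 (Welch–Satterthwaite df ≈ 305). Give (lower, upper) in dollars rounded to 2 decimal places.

Per-group SEs: s₁/√n₁ = 174.4/√125 = 15.5988, s₂/√n₂ = 218.3/√218 = 14.7851.
Unpooled SE of the difference: √(243.32256144 + 218.59918201) = 21.4924.
Margin of error = t* · SE = 1.284 × 21.4924 = 27.5962.
x̄₁ − x̄₂ = 533 − 203 = 330.0000.
CI: 330.0000 ± 27.5962 = (302.40, 357.60).

(302.40, 357.60)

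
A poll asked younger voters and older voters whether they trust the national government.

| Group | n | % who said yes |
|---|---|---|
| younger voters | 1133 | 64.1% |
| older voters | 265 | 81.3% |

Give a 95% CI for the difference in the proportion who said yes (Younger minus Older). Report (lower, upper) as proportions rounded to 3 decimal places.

(-0.227, -0.117)

SE₁ = √(p̂₁(1−p̂₁)/n₁) = √(0.6410·0.3590/1133) = 0.01425; SE₂ = √(0.8130·0.1870/265) = 0.02395.
Independent samples: SE of the difference = √(SE₁² + SE₂²) = √(0.0002030625 + 0.0005736025) = 0.02787.
z* for 95% confidence is 1.960, so the margin of error is 1.960 × 0.02787 = 0.05463.
Point estimate p̂₁ − p̂₂ = 0.6410 − 0.8130 = -0.1720.
-0.1720 ± 0.05463 → (-0.227, -0.117).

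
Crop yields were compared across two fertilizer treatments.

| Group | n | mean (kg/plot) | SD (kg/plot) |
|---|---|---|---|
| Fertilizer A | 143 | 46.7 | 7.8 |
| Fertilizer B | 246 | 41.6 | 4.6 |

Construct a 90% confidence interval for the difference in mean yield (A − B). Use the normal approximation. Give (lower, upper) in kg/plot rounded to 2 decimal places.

(3.92, 6.28)

Per-group SEs: s₁/√n₁ = 7.8/√143 = 0.6523, s₂/√n₂ = 4.6/√246 = 0.2933.
Unpooled SE of the difference: √(0.42549529 + 0.08602489) = 0.7152.
Margin of error = z* · SE = 1.645 × 0.7152 = 1.1765.
x̄₁ − x̄₂ = 46.7 − 41.6 = 5.1000.
CI: 5.1000 ± 1.1765 = (3.92, 6.28).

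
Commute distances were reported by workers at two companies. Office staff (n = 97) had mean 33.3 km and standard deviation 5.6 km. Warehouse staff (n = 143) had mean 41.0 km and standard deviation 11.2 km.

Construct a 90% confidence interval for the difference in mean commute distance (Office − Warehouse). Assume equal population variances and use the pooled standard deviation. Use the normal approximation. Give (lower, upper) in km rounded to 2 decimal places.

(-9.72, -5.68)

s_p = √[((n₁−1)s₁² + (n₂−1)s₂²)/(n₁+n₂−2)] = √[(96·5.6² + 142·11.2²)/238] = 9.3537.
SE = 9.3537·√(1/97 + 1/143) = 1.2304.
With z* = 1.645, margin = 1.645 × 1.2304 = 2.0240.
x̄₁ − x̄₂ = 33.3 − 41.0 = -7.7000; interval -7.7000 ± 2.0240 = (-9.72, -5.68).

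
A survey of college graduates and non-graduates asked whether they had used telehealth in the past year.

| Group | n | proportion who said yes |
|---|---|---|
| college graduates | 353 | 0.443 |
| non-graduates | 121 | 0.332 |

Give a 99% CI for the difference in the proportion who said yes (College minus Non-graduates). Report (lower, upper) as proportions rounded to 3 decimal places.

SE₁ = √(p̂₁(1−p̂₁)/n₁) = √(0.4430·0.5570/353) = 0.02644; SE₂ = √(0.3320·0.6680/121) = 0.04281.
Independent samples: SE of the difference = √(SE₁² + SE₂²) = √(0.0006990736 + 0.0018326961) = 0.05032.
z* for 99% confidence is 2.576, so the margin of error is 2.576 × 0.05032 = 0.12962.
Point estimate p̂₁ − p̂₂ = 0.4430 − 0.3320 = 0.1110.
0.1110 ± 0.12962 → (-0.019, 0.241).

(-0.019, 0.241)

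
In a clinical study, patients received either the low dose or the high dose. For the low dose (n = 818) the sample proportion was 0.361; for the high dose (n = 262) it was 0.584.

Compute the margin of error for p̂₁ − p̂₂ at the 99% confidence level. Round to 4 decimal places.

0.0896

SE₁ = √(p̂₁(1−p̂₁)/n₁) = √(0.3610·0.6390/818) = 0.01679; SE₂ = √(0.5840·0.4160/262) = 0.03045.
Independent samples: SE of the difference = √(SE₁² + SE₂²) = √(0.0002819041 + 0.0009272025) = 0.03477.
z* for 99% confidence is 2.576, so the margin of error is 2.576 × 0.03477 = 0.08957.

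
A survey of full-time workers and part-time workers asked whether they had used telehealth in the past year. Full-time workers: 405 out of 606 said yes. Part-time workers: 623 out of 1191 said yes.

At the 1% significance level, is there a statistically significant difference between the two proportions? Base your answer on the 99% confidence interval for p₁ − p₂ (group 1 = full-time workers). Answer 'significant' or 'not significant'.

First, p̂₁ = 405/606 = 0.6683; p̂₂ = 623/1191 = 0.5231.
The two standard errors are √(0.6683×0.3317/606) = 0.01913 and √(0.5231×0.4769/1191) = 0.01447.
Because the samples are independent, SE_diff = √(0.01913² + 0.01447²) = 0.02399.
Using z* = 2.576 for 99%, ME = 2.576 × 0.02399 = 0.06180.
p̂₁ − p̂₂ = 0.1452; interval 0.1452 ± 0.06180 gives (0.08340, 0.20700).
The interval (0.08340, 0.20700) does not contain 0, so the difference is significant.

significant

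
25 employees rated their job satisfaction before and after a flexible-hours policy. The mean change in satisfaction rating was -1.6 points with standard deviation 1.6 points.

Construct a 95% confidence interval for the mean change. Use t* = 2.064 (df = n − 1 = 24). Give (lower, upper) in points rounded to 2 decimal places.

Paired design: SE = s_d/√n = 1.6/√25 = 0.3200.
t* = 2.064; margin of error = 2.064 × 0.3200 = 0.6605.
-1.6 ± 0.6605 → (-2.26, -0.94).

(-2.26, -0.94)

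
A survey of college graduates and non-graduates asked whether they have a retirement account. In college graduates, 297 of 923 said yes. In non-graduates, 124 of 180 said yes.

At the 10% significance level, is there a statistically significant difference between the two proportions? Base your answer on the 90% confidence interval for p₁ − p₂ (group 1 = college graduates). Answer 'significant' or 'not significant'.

significant

p̂₁ = 297/923 = 0.3218 and p̂₂ = 124/180 = 0.6889.
SE₁ = √(p̂₁(1−p̂₁)/n₁) = √(0.3218·0.6782/923) = 0.01538; SE₂ = √(0.6889·0.3111/180) = 0.03451.
Independent samples: SE of the difference = √(SE₁² + SE₂²) = √(0.0002365444 + 0.0011909401) = 0.03778.
z* for 90% confidence is 1.645, so the margin of error is 1.645 × 0.03778 = 0.06215.
Point estimate p̂₁ − p̂₂ = 0.3218 − 0.6889 = -0.3671.
-0.3671 ± 0.06215 → (-0.42925, -0.30495).
The interval (-0.42925, -0.30495) does not contain 0, so the difference is significant.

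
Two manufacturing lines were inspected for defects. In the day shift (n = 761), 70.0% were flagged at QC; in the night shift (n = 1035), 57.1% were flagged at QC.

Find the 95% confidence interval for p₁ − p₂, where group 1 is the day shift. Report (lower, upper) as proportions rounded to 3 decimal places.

(0.085, 0.173)

The two standard errors are √(0.7000×0.3000/761) = 0.01661 and √(0.5710×0.4290/1035) = 0.01538.
Because the samples are independent, SE_diff = √(0.01661² + 0.01538²) = 0.02264.
Using z* = 1.960 for 95%, ME = 1.960 × 0.02264 = 0.04437.
p̂₁ − p̂₂ = 0.1290; interval 0.1290 ± 0.04437 gives (0.085, 0.173).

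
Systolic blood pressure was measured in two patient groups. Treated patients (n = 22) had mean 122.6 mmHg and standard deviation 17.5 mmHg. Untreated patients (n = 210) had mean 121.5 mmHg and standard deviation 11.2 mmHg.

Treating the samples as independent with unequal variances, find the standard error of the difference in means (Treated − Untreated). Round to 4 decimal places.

SE₁ = s₁/√n₁ = 17.5/√22 = 3.7310; SE₂ = 11.2/√210 = 0.7729.
Independent samples, unequal variances: SE_diff = √(SE₁² + SE₂²) = √(13.920361 + 0.59737441) = 3.8102.

3.8102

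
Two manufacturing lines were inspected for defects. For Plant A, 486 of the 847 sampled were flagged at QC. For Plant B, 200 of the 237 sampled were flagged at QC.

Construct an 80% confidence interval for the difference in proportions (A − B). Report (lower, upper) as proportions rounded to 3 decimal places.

(-0.307, -0.233)

First, p̂₁ = 486/847 = 0.5738; p̂₂ = 200/237 = 0.8439.
The two standard errors are √(0.5738×0.4262/847) = 0.01699 and √(0.8439×0.1561/237) = 0.02358.
Because the samples are independent, SE_diff = √(0.01699² + 0.02358²) = 0.02906.
Using z* = 1.282 for 80%, ME = 1.282 × 0.02906 = 0.03725.
p̂₁ − p̂₂ = -0.2701; interval -0.2701 ± 0.03725 gives (-0.307, -0.233).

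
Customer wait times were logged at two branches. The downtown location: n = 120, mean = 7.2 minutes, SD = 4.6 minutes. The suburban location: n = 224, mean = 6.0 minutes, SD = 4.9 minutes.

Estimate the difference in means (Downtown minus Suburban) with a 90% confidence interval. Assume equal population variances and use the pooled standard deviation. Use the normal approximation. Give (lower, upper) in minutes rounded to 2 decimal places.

(0.31, 2.09)

s_p = √[((n₁−1)s₁² + (n₂−1)s₂²)/(n₁+n₂−2)] = √[(119·4.6² + 223·4.9²)/342] = 4.7977.
SE = 4.7977·√(1/120 + 1/224) = 0.5427.
With z* = 1.645, margin = 1.645 × 0.5427 = 0.8927.
x̄₁ − x̄₂ = 7.2 − 6.0 = 1.2000; interval 1.2000 ± 0.8927 = (0.31, 2.09).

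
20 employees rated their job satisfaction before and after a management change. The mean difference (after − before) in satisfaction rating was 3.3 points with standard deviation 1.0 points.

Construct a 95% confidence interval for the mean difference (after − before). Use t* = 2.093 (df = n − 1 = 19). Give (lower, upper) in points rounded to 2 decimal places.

Paired design: SE = s_d/√n = 1.0/√20 = 0.2236.
t* = 2.093; margin of error = 2.093 × 0.2236 = 0.4680.
3.3 ± 0.4680 → (2.83, 3.77).

(2.83, 3.77)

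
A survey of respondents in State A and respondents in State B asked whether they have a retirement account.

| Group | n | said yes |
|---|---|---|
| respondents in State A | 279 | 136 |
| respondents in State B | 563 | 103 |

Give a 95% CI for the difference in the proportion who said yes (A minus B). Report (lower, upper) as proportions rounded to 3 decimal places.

Sample proportions: 136/279 = 0.4875, 103/563 = 0.1829.
Each SE is √(p̂(1−p̂)/n): √(0.4875·0.5125/279) = 0.02992 and √(0.1829·0.8171/563) = 0.01629.
SE(p̂₁ − p̂₂) = √(SE₁² + SE₂²) = √(0.0008952064 + 0.0002653641) = 0.03407, since the two samples are independent.
At 95% confidence z* = 1.960; margin = 1.960 × 0.03407 = 0.06678.
The difference is 0.4875 − 0.1829 = 0.3046, so the interval is 0.3046 ± 0.06678 = (0.238, 0.371).

(0.238, 0.371)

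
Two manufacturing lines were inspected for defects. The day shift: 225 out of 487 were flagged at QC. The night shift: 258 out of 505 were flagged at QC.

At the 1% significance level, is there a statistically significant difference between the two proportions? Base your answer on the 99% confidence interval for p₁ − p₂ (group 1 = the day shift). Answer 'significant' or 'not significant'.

not significant

p̂₁ = 225/487 = 0.4620 and p̂₂ = 258/505 = 0.5109.
SE₁ = √(p̂₁(1−p̂₁)/n₁) = √(0.4620·0.5380/487) = 0.02259; SE₂ = √(0.5109·0.4891/505) = 0.02224.
Independent samples: SE of the difference = √(SE₁² + SE₂²) = √(0.0005103081 + 0.0004946176) = 0.03170.
z* for 99% confidence is 2.576, so the margin of error is 2.576 × 0.03170 = 0.08166.
Point estimate p̂₁ − p̂₂ = 0.4620 − 0.5109 = -0.0489.
-0.0489 ± 0.08166 → (-0.13056, 0.03276).
The interval (-0.13056, 0.03276) contains 0, so the difference is not significant.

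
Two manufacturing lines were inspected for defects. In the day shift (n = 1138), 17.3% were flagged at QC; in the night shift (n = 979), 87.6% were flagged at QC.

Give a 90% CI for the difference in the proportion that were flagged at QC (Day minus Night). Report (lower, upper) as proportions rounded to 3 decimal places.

(-0.728, -0.678)

The two standard errors are √(0.1730×0.8270/1138) = 0.01121 and √(0.8760×0.1240/979) = 0.01053.
Because the samples are independent, SE_diff = √(0.01121² + 0.01053²) = 0.01538.
Using z* = 1.645 for 90%, ME = 1.645 × 0.01538 = 0.02530.
p̂₁ − p̂₂ = -0.7030; interval -0.7030 ± 0.02530 gives (-0.728, -0.678).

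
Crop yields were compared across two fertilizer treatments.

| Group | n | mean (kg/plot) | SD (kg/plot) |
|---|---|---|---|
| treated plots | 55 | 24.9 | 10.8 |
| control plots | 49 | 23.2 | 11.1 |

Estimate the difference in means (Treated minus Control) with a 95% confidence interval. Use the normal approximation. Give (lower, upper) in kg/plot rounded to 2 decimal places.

Standard errors of each mean: 10.8/√55 = 1.4563 and 11.1/√49 = 1.5857.
SE(x̄₁ − x̄₂) = √(1.4563² + 1.5857²) = 2.1530 for independent samples with unequal variances.
With z* = 1.960, the margin is 1.960 × 2.1530 = 4.2199.
x̄₁ − x̄₂ = 24.9 − 23.2 = 1.7000; the interval is 1.7000 ± 4.2199 = (-2.52, 5.92).

(-2.52, 5.92)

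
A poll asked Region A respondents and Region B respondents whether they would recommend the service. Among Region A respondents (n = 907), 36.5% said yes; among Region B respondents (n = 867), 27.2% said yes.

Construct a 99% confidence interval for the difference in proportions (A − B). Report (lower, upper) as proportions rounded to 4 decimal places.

(0.0363, 0.1497)

The two standard errors are √(0.3650×0.6350/907) = 0.01599 and √(0.2720×0.7280/867) = 0.01511.
Because the samples are independent, SE_diff = √(0.01599² + 0.01511²) = 0.02200.
Using z* = 2.576 for 99%, ME = 2.576 × 0.02200 = 0.05667.
p̂₁ − p̂₂ = 0.0930; interval 0.0930 ± 0.05667 gives (0.0363, 0.1497).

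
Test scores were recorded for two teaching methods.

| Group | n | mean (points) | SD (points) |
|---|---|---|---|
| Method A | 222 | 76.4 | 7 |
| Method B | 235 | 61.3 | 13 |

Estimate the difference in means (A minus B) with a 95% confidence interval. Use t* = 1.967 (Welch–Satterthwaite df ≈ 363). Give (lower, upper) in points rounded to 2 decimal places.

SE₁ = s₁/√n₁ = 7/√222 = 0.4698; SE₂ = 13/√235 = 0.8480.
Independent samples, unequal variances: SE_diff = √(SE₁² + SE₂²) = √(0.22071204 + 0.719104) = 0.9694.
t* = 1.967, so margin of error = 1.967 × 0.9694 = 1.9068.
Difference in means = 76.4 − 61.3 = 15.1000.
15.1000 ± 1.9068 → (13.19, 17.01).

(13.19, 17.01)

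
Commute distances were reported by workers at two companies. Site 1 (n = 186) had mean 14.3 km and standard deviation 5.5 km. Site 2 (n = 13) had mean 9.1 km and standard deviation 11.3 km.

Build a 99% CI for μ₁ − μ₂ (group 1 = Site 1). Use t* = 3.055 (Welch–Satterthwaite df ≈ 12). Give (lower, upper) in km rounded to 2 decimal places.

(-4.45, 14.85)

SE₁ = s₁/√n₁ = 5.5/√186 = 0.4033; SE₂ = 11.3/√13 = 3.1341.
Independent samples, unequal variances: SE_diff = √(SE₁² + SE₂²) = √(0.16265089 + 9.82258281) = 3.1599.
t* = 3.055, so margin of error = 3.055 × 3.1599 = 9.6535.
Difference in means = 14.3 − 9.1 = 5.2000.
5.2000 ± 9.6535 → (-4.45, 14.85).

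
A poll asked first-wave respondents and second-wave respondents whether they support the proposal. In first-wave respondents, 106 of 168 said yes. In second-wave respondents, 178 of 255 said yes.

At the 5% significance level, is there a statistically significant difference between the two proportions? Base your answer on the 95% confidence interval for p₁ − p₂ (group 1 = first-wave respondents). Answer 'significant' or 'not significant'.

not significant

First, p̂₁ = 106/168 = 0.6310; p̂₂ = 178/255 = 0.6980.
The two standard errors are √(0.6310×0.3690/168) = 0.03723 and √(0.6980×0.3020/255) = 0.02875.
Because the samples are independent, SE_diff = √(0.03723² + 0.02875²) = 0.04704.
Using z* = 1.960 for 95%, ME = 1.960 × 0.04704 = 0.09220.
p̂₁ − p̂₂ = -0.0670; interval -0.0670 ± 0.09220 gives (-0.15920, 0.02520).
The interval (-0.15920, 0.02520) contains 0, so the difference is not significant.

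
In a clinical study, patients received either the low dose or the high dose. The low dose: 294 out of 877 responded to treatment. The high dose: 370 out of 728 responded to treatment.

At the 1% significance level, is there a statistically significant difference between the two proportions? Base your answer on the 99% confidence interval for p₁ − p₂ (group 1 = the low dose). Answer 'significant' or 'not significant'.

p̂₁ = 294/877 = 0.3352 and p̂₂ = 370/728 = 0.5082.
SE₁ = √(p̂₁(1−p̂₁)/n₁) = √(0.3352·0.6648/877) = 0.01594; SE₂ = √(0.5082·0.4918/728) = 0.01853.
Independent samples: SE of the difference = √(SE₁² + SE₂²) = √(0.0002540836 + 0.0003433609) = 0.02444.
z* for 99% confidence is 2.576, so the margin of error is 2.576 × 0.02444 = 0.06296.
Point estimate p̂₁ − p̂₂ = 0.3352 − 0.5082 = -0.1730.
-0.1730 ± 0.06296 → (-0.23596, -0.11004).
The interval (-0.23596, -0.11004) does not contain 0, so the difference is significant.

significant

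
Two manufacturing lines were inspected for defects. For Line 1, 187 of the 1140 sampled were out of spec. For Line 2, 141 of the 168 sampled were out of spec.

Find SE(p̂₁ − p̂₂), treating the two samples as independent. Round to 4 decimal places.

Sample proportions: 187/1140 = 0.1640, 141/168 = 0.8393.
Each SE is √(p̂(1−p̂)/n): √(0.1640·0.8360/1140) = 0.01097 and √(0.8393·0.1607/168) = 0.02833.
SE(p̂₁ − p̂₂) = √(SE₁² + SE₂²) = √(0.0001203409 + 0.0008025889) = 0.03038, since the two samples are independent.

0.0304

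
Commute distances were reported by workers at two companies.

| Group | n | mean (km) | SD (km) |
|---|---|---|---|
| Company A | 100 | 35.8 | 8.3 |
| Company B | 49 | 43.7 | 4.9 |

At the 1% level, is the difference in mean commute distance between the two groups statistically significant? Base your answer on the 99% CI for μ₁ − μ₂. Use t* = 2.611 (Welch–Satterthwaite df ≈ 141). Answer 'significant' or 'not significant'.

significant

Per-group SEs: s₁/√n₁ = 8.3/√100 = 0.8300, s₂/√n₂ = 4.9/√49 = 0.7000.
Unpooled SE of the difference: √(0.6889 + 0.49) = 1.0858.
Margin of error = t* · SE = 2.611 × 1.0858 = 2.8350.
x̄₁ − x̄₂ = 35.8 − 43.7 = -7.9000.
CI: -7.9000 ± 2.8350 = (-10.7350, -5.0650).
The interval (-10.7350, -5.0650) does not contain 0, so the difference is significant.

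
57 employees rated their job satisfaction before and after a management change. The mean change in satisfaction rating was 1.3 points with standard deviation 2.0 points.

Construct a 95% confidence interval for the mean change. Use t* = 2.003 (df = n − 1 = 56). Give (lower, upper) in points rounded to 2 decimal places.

This is a matched-pairs design, so SE = s_d/√n = 2.0/√57 = 0.2649.
Margin = 2.003 × 0.2649 = 0.5306; the interval is 1.3 ± 0.5306 = (0.77, 1.83).

(0.77, 1.83)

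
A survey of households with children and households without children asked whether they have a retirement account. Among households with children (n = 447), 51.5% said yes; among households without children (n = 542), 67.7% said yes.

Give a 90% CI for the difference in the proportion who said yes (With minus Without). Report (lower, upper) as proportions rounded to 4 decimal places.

Each SE is √(p̂(1−p̂)/n): √(0.5150·0.4850/447) = 0.02364 and √(0.6770·0.3230/542) = 0.02009.
SE(p̂₁ − p̂₂) = √(SE₁² + SE₂²) = √(0.0005588496 + 0.0004036081) = 0.03102, since the two samples are independent.
At 90% confidence z* = 1.645; margin = 1.645 × 0.03102 = 0.05103.
The difference is 0.5150 − 0.6770 = -0.1620, so the interval is -0.1620 ± 0.05103 = (-0.2130, -0.1110).

(-0.2130, -0.1110)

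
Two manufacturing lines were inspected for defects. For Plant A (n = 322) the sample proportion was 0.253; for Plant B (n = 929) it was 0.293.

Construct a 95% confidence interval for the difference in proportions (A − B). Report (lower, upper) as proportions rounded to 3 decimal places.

(-0.096, 0.016)

Each SE is √(p̂(1−p̂)/n): √(0.2530·0.7470/322) = 0.02423 and √(0.2930·0.7070/929) = 0.01493.
SE(p̂₁ − p̂₂) = √(SE₁² + SE₂²) = √(0.0005870929 + 0.0002229049) = 0.02846, since the two samples are independent.
At 95% confidence z* = 1.960; margin = 1.960 × 0.02846 = 0.05578.
The difference is 0.2530 − 0.2930 = -0.0400, so the interval is -0.0400 ± 0.05578 = (-0.096, 0.016).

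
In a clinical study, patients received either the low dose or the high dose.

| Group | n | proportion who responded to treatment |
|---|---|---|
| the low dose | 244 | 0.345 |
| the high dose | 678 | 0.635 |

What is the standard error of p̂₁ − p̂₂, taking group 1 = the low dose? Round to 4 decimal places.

SE₁ = √(p̂₁(1−p̂₁)/n₁) = √(0.3450·0.6550/244) = 0.03043; SE₂ = √(0.6350·0.3650/678) = 0.01849.
Independent samples: SE of the difference = √(SE₁² + SE₂²) = √(0.0009259849 + 0.0003418801) = 0.03561.

0.0356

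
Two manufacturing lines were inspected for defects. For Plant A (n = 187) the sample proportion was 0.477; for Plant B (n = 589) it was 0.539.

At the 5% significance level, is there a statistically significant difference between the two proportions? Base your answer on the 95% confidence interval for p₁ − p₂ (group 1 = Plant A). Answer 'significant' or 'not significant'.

not significant

The two standard errors are √(0.4770×0.5230/187) = 0.03652 and √(0.5390×0.4610/589) = 0.02054.
Because the samples are independent, SE_diff = √(0.03652² + 0.02054²) = 0.04190.
Using z* = 1.960 for 95%, ME = 1.960 × 0.04190 = 0.08212.
p̂₁ − p̂₂ = -0.0620; interval -0.0620 ± 0.08212 gives (-0.14412, 0.02012).
The interval (-0.14412, 0.02012) contains 0, so the difference is not significant.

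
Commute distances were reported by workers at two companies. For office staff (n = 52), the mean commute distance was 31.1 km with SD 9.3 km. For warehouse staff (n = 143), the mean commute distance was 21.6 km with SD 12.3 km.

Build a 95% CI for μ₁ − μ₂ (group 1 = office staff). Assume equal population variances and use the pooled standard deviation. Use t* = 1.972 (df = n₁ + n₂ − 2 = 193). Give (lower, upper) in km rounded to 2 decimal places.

Pooled variance s_p² = [51·9.3² + 142·12.3²] / (52+143−2) = 134.1667, so s_p = 11.5830.
SE_diff = s_p·√(1/n₁ + 1/n₂) = 11.5830·√(1/52 + 1/143) = 1.8757.
t* = 1.972; margin = 1.972 × 1.8757 = 3.6989.
Difference = 31.1 − 21.6 = 9.5000.
9.5000 ± 3.6989 → (5.80, 13.20).

(5.80, 13.20)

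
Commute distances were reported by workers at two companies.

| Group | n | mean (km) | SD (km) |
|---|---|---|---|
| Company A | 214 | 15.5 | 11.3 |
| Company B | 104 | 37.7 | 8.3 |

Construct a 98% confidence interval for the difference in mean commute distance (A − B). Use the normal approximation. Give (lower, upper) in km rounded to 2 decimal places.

(-24.81, -19.59)

SE₁ = s₁/√n₁ = 11.3/√214 = 0.7725; SE₂ = 8.3/√104 = 0.8139.
Independent samples, unequal variances: SE_diff = √(SE₁² + SE₂²) = √(0.59675625 + 0.66243321) = 1.1221.
z* = 2.326, so margin of error = 2.326 × 1.1221 = 2.6100.
Difference in means = 15.5 − 37.7 = -22.2000.
-22.2000 ± 2.6100 → (-24.81, -19.59).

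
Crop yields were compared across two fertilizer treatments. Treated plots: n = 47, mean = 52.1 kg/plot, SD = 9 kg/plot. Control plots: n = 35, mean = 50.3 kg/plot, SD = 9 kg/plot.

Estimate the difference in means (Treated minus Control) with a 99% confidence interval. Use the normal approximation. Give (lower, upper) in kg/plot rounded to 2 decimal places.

SE₁ = s₁/√n₁ = 9/√47 = 1.3128; SE₂ = 9/√35 = 1.5213.
Independent samples, unequal variances: SE_diff = √(SE₁² + SE₂²) = √(1.72344384 + 2.31435369) = 2.0094.
z* = 2.576, so margin of error = 2.576 × 2.0094 = 5.1762.
Difference in means = 52.1 − 50.3 = 1.8000.
1.8000 ± 5.1762 → (-3.38, 6.98).

(-3.38, 6.98)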